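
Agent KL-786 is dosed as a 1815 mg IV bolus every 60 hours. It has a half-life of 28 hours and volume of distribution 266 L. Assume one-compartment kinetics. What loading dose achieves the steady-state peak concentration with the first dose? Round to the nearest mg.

f = (1/2)^(60/28) ≈ 0.226431; accumulation ratio R = 1/(1−f) ≈ 1.29271.
Loading dose to hit Cmax,ss on first dose: D_load = D_maint·R ≈ 1815 × 1.29271 ≈ 2346.27 mg.

2346 mg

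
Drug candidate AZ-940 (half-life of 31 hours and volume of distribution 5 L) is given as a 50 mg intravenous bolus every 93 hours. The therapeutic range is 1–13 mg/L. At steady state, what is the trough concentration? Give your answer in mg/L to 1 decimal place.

1.4 mg/L

The dosing interval is 3 half-lives, so f = 2^(−3) = 0.125.
Accumulation ratio R = 1/(1 − f) = 1/0.875 = 8/7.
Single-dose peak C₀ = D/Vd = 50/5 = 10 mg/L.
Steady-state peak Cmax,ss = C₀·R = 10 × 8/7 ≈ 11.429 mg/L.
Steady-state trough Cmin,ss = Cmax,ss·f ≈ 11.429 × 0.125 ≈ 1.429 mg/L.
Trough 1.4 mg/L vs MEC 1 mg/L: adequate.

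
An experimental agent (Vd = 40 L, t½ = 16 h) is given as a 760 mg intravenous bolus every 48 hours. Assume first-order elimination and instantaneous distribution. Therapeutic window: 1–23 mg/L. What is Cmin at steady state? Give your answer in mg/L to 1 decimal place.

2.7 mg/L

The dosing interval is 3 half-lives, so f = 2^(−3) = 0.125.
Accumulation ratio R = 1/(1 − f) = 1/0.875 = 8/7.
Single-dose peak C₀ = D/Vd = 760/40 = 19 mg/L.
Steady-state peak Cmax,ss = C₀·R = 19 × 8/7 ≈ 21.714 mg/L.
Steady-state trough Cmin,ss = Cmax,ss·f ≈ 21.714 × 0.125 ≈ 2.714 mg/L.
Trough 2.7 mg/L vs MEC 1 mg/L: adequate.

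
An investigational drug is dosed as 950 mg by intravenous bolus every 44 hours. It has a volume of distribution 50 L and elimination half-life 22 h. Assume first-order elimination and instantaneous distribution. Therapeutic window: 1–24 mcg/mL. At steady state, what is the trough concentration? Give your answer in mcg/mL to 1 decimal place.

The dosing interval is 2 half-lives, so f = 2^(−2) = 0.25.
Accumulation ratio R = 1/(1 − f) = 1/0.75 = 4/3.
Single-dose peak C₀ = D/Vd = 950/50 = 19 mcg/mL.
Steady-state peak Cmax,ss = C₀·R = 19 × 4/3 ≈ 25.333 mcg/mL.
Steady-state trough Cmin,ss = Cmax,ss·f ≈ 25.333 × 0.25 ≈ 6.333 mcg/mL.
Trough 6.3 mcg/mL vs MEC 1 mcg/mL: adequate.

6.3 mcg/mL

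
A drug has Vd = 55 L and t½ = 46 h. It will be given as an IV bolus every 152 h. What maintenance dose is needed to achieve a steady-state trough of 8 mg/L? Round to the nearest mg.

3907 mg

τ/t½ = 152/46 ≈ 3.3043, so f = (1/2)^(152/46) ≈ 0.101226.
Cmin,ss = (D/Vd)·f/(1−f), so D = Cmin,ss·Vd·(1−f)/f.
D = 8 × 55 × (1−f)/f ≈ 8 × 55 × 8.87888 ≈ 3906.71 mg.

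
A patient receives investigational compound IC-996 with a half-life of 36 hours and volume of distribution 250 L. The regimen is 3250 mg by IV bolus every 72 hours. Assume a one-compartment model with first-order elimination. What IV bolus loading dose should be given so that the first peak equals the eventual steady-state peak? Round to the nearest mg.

4333 mg

f = (1/2)^(72/36) ≈ 0.250000; accumulation ratio R = 1/(1−f) ≈ 1.33333.
Loading dose to hit Cmax,ss on first dose: D_load = D_maint·R ≈ 3250 × 1.33333 ≈ 4333.32 mg.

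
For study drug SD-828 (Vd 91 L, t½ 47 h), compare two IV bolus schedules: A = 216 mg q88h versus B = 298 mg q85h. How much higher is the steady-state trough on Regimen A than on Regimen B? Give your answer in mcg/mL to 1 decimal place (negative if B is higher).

-0.4 mcg/mL

Regimen A: f = (1/2)^(88/47) ≈ 0.2731; Cmin,ss = (216/91)·f/(1−f) ≈ 0.892 mcg/mL.
Regimen B: f = (1/2)^(85/47) ≈ 0.2855; Cmin,ss = (298/91)·f/(1−f) ≈ 1.309 mcg/mL.
Difference ≈ 0.892 − 1.309 ≈ -0.417 mcg/mL.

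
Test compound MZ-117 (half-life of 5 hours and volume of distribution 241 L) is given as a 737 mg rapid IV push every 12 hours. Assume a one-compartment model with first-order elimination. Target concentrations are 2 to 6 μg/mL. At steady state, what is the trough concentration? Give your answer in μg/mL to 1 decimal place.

τ/t½ = 12/5 ≈ 2.4, so fraction remaining f = (1/2)^(12/5) ≈ 0.1895.
Accumulation ratio R = 1/(1 − f) ≈ 1/0.8105 ≈ 1.2338.
Single-dose peak C₀ = D/Vd = 737/241 ≈ 3.058 μg/mL.
Steady-state peak Cmax,ss = C₀·R ≈ 3.058 × 1.2338 ≈ 3.773 μg/mL.
Steady-state trough Cmin,ss = Cmax,ss·f ≈ 3.773 × 0.1895 ≈ 0.715 μg/mL.
Trough 0.7 μg/mL vs MEC 2 μg/mL: subtherapeutic.

0.7 μg/mL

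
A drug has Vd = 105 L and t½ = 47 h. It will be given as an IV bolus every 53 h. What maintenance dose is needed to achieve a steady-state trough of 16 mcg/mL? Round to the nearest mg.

τ/t½ = 53/47 ≈ 1.1277, so f = (1/2)^(53/47) ≈ 0.457658.
Cmin,ss = (D/Vd)·f/(1−f), so D = Cmin,ss·Vd·(1−f)/f.
D = 16 × 105 × (1−f)/f ≈ 16 × 105 × 1.18504 ≈ 1990.87 mg.

1991 mg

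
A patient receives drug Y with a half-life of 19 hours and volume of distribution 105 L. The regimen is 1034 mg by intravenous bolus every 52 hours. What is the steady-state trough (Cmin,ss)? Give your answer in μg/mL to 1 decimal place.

1.7 μg/mL

k = ln2/t½ = ln2/19 ≈ 0.036481 h⁻¹; fraction remaining f = e^(−kτ) = e^(−0.036481×52) ≈ 0.1500.
Accumulation ratio R = 1/(1 − f) ≈ 1/0.8500 ≈ 1.1765.
Single-dose peak C₀ = D/Vd = 1034/105 ≈ 9.848 μg/mL.
Cmax,ss = C₀/(1 − f) ≈ 9.848/0.8500 ≈ 11.586 μg/mL.
Steady-state trough Cmin,ss = Cmax,ss·f ≈ 11.586 × 0.1500 ≈ 1.738 μg/mL.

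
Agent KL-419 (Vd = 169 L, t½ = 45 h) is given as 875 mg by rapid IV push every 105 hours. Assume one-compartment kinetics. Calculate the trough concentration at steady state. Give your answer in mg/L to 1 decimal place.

Over one 105-h interval, 105/45 ≈ 2.3333 half-lives elapse, leaving f ≈ 0.1984 of each dose.
Each bolus raises the concentration by D/Vd = 875/169 ≈ 5.178 mg/L.
Steady-state trough Cmin,ss = C₀·f/(1−f) ≈ 5.178 × 0.1984/0.8016 ≈ 1.282 mg/L.

1.3 mg/L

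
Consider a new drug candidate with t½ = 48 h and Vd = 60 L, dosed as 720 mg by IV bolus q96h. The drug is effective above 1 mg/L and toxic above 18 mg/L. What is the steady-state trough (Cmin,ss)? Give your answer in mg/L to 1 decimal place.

τ = 96 h = 2 half-lives, so f = (1/2)^2 = 0.25.
Accumulation ratio R = 1/(1 − f) = 1/0.75 = 4/3.
Single-dose peak C₀ = D/Vd = 720/60 = 12 mg/L.
Steady-state peak Cmax,ss = C₀·R = 12 × 4/3 ≈ 16.000 mg/L.
Steady-state trough Cmin,ss = Cmax,ss·f ≈ 16.000 × 0.25 ≈ 4.000 mg/L.
Trough 4.0 mg/L vs MEC 1 mg/L: adequate.

4.0 mg/L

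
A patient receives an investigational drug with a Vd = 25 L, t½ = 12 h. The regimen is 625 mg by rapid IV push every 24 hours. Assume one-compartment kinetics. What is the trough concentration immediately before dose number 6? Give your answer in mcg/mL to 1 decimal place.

8.3 mcg/mL

f = (1/2)^(τ/t½) = (1/2)^(24/12) ≈ 0.2500.
C₀ = D/Vd = 625/25 ≈ 25.000 mcg/mL.
Before the 6th dose, 5 doses have been given. Superposition: Cmin = C₀·(f + f² + … + f^5).
≈ 25.000 × (0.2500 + 0.0625 + 0.0156 + 0.0039 + 0.0010) ≈ 25.000 × 0.3330 ≈ 8.325 mcg/mL.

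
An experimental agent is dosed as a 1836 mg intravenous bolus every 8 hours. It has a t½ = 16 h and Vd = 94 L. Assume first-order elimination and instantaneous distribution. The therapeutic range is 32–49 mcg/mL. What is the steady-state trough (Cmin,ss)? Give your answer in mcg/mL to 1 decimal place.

47.2 mcg/mL

τ/t½ = 8/16 ≈ 0.5, so fraction remaining f = (1/2)^(8/16) ≈ 0.7071.
Accumulation ratio R = 1/(1 − f) ≈ 1/0.2929 ≈ 3.4141.
Single-dose peak C₀ = D/Vd = 1836/94 ≈ 19.532 mcg/mL.
Steady-state peak Cmax,ss = C₀·R ≈ 19.532 × 3.4141 ≈ 66.684 mcg/mL.
One interval later, Cmin,ss = Cmax,ss·e^(−kτ) ≈ 66.684 × 0.7071 ≈ 47.152 mcg/mL.
Trough 47.2 mcg/mL vs MEC 32 mcg/mL: adequate.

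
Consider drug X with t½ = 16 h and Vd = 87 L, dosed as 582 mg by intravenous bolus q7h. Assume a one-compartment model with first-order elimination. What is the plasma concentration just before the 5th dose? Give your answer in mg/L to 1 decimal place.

f = (1/2)^(τ/t½) = (1/2)^(7/16) ≈ 0.7384.
C₀ = D/Vd = 582/87 ≈ 6.690 mg/L.
Before the 5th dose, 4 doses have been given. Superposition: Cmin = C₀·(f + f² + … + f^4).
≈ 6.690 × (0.7384 + 0.5452 + 0.4026 + 0.2973) ≈ 6.690 × 1.9835 ≈ 13.270 mg/L.

13.3 mg/L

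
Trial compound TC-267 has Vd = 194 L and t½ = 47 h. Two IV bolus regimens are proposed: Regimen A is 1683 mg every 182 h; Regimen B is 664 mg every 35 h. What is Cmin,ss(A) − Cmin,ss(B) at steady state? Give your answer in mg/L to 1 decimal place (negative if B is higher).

-4.4 mg/L

Regimen A: f = (1/2)^(182/47) ≈ 0.0683; Cmin,ss = (1683/194)·f/(1−f) ≈ 0.636 mg/L.
Regimen B: f = (1/2)^(35/47) ≈ 0.5968; Cmin,ss = (664/194)·f/(1−f) ≈ 5.066 mg/L.
Difference ≈ 0.636 − 5.066 ≈ -4.430 mg/L.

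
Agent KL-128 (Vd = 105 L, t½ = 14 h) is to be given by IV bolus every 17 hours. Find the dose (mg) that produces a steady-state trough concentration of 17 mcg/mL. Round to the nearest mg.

τ/t½ = 17/14 ≈ 1.2143, so f = (1/2)^(17/14) ≈ 0.430986.
Cmin,ss = (D/Vd)·f/(1−f), so D = Cmin,ss·Vd·(1−f)/f.
D = 17 × 105 × (1−f)/f ≈ 17 × 105 × 1.32026 ≈ 2356.66 mg.

2357 mg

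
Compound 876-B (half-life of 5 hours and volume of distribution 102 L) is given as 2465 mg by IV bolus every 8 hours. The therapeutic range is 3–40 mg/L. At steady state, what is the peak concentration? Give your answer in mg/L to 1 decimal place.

τ/t½ = 8/5 ≈ 1.6, so fraction remaining f = (1/2)^(8/5) ≈ 0.3299.
At steady state, accumulation factor R = 1/(1 − e^(−kτ)) ≈ 1.4923.
Single-dose peak C₀ = D/Vd = 2465/102 ≈ 24.167 mg/L.
Cmax,ss = C₀/(1 − f) ≈ 24.167/0.6701 ≈ 36.065 mg/L.
Peak 36.1 mg/L vs MTC 40 mg/L: below toxic threshold.

36.1 mg/L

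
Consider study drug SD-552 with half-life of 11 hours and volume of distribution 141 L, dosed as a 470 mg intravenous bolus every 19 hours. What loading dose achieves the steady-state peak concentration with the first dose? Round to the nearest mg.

f = (1/2)^(19/11) ≈ 0.302022; accumulation ratio R = 1/(1−f) ≈ 1.43271.
Loading dose to hit Cmax,ss on first dose: D_load = D_maint·R ≈ 470 × 1.43271 ≈ 673.37 mg.

673 mg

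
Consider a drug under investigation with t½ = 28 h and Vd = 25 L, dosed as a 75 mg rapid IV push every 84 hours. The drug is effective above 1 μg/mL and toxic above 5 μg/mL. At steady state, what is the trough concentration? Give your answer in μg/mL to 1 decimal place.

τ = 84 h = 3 half-lives, so f = (1/2)^3 = 0.125.
At steady state, R = 1/(1 − 0.125) = 8/7.
Single-dose peak C₀ = D/Vd = 75/25 = 3 μg/mL.
Steady-state peak Cmax,ss = C₀·R = 3 × 8/7 ≈ 3.429 μg/mL.
Steady-state trough Cmin,ss = Cmax,ss·f ≈ 3.429 × 0.125 ≈ 0.429 μg/mL.
Trough 0.4 μg/mL vs MEC 1 μg/mL: subtherapeutic.

0.4 μg/mL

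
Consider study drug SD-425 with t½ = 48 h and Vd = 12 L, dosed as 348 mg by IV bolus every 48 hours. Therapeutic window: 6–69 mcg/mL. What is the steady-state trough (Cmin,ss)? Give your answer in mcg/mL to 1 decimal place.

29.0 mcg/mL

The dosing interval is 1 half-life, so f = 2^(−1) = 0.5.
At steady state, R = 1/(1 − 0.5) = 2/1.
Single-dose peak C₀ = D/Vd = 348/12 = 29 mcg/mL.
Steady-state peak Cmax,ss = C₀·R = 29 × 2/1 ≈ 58.000 mcg/mL.
Steady-state trough Cmin,ss = Cmax,ss·f ≈ 58.000 × 0.5 ≈ 29.000 mcg/mL.
Trough 29.0 mcg/mL vs MEC 6 mcg/mL: adequate.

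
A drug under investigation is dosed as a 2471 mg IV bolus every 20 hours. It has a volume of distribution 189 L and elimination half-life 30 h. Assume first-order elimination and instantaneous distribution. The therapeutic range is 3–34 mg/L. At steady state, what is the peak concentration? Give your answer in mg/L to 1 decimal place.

35.3 mg/L

k = ln2/t½ = ln2/30 ≈ 0.023105 h⁻¹; fraction remaining f = e^(−kτ) = e^(−0.023105×20) ≈ 0.6300.
At steady state, accumulation factor R = 1/(1 − e^(−kτ)) ≈ 2.7027.
Single-dose peak C₀ = D/Vd = 2471/189 ≈ 13.074 mg/L.
Steady-state peak Cmax,ss = C₀·R ≈ 13.074 × 2.7027 ≈ 35.335 mg/L.
Peak 35.3 mg/L vs MTC 34 mg/L: exceeds toxic threshold.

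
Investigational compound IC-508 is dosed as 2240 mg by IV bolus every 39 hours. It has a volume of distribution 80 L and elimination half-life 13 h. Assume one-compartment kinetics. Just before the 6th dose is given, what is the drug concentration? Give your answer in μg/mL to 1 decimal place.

4.0 μg/mL

f = (1/2)^(τ/t½) = (1/2)^(39/13) ≈ 0.1250.
C₀ = D/Vd = 2240/80 ≈ 28.000 μg/mL.
Before the 6th dose, 5 doses have been given. Superposition: Cmin = C₀·(f + f² + … + f^5).
≈ 28.000 × (0.1250 + 0.0156 + 0.0020 + 0.0002 + 0.0000) ≈ 28.000 × 0.1428 ≈ 3.998 μg/mL.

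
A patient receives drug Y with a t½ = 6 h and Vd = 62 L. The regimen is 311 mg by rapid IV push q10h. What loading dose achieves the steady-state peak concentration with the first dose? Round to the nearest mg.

f = (1/2)^(10/6) ≈ 0.314980; accumulation ratio R = 1/(1−f) ≈ 1.45981.
Loading dose to hit Cmax,ss on first dose: D_load = D_maint·R ≈ 311 × 1.45981 ≈ 454.00 mg.

454 mg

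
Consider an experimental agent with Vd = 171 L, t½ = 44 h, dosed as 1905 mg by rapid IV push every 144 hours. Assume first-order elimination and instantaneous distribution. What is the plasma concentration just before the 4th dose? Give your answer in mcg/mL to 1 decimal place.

1.3 mcg/mL

f = (1/2)^(τ/t½) = (1/2)^(144/44) ≈ 0.1035.
C₀ = D/Vd = 1905/171 ≈ 11.140 mcg/mL.
Before the 4th dose, 3 doses have been given. Superposition: Cmin = C₀·(f + f² + … + f^3).
≈ 11.140 × (0.1035 + 0.0107 + 0.0011) ≈ 11.140 × 0.1153 ≈ 1.284 mcg/mL.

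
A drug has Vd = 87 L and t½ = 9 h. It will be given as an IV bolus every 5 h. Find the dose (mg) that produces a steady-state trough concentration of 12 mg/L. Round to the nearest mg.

τ/t½ = 5/9 ≈ 0.55556, so f = (1/2)^(5/9) ≈ 0.680395.
Cmin,ss = (D/Vd)·f/(1−f), so D = Cmin,ss·Vd·(1−f)/f.
D = 12 × 87 × (1−f)/f ≈ 12 × 87 × 0.46973 ≈ 490.40 mg.

490 mg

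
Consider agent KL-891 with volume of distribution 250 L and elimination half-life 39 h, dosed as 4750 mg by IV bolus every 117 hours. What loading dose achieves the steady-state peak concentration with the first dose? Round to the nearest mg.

5429 mg

f = (1/2)^(117/39) ≈ 0.125000; accumulation ratio R = 1/(1−f) ≈ 1.14286.
Loading dose to hit Cmax,ss on first dose: D_load = D_maint·R ≈ 4750 × 1.14286 ≈ 5428.59 mg.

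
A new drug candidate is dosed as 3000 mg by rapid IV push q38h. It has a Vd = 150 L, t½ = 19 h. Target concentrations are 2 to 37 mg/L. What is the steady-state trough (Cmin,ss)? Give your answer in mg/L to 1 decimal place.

The dosing interval is 2 half-lives, so f = 2^(−2) = 0.25.
At steady state, R = 1/(1 − 0.25) = 4/3.
Single-dose peak C₀ = D/Vd = 3000/150 = 20 mg/L.
Steady-state peak Cmax,ss = C₀·R = 20 × 4/3 ≈ 26.667 mg/L.
Steady-state trough Cmin,ss = Cmax,ss·f ≈ 26.667 × 0.25 ≈ 6.667 mg/L.
Trough 6.7 mg/L vs MEC 2 mg/L: adequate.

6.7 mg/L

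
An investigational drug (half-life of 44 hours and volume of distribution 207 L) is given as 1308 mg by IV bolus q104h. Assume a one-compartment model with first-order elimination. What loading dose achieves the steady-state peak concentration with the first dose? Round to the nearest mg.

1623 mg

f = (1/2)^(104/44) ≈ 0.194301; accumulation ratio R = 1/(1−f) ≈ 1.24116.
Loading dose to hit Cmax,ss on first dose: D_load = D_maint·R ≈ 1308 × 1.24116 ≈ 1623.44 mg.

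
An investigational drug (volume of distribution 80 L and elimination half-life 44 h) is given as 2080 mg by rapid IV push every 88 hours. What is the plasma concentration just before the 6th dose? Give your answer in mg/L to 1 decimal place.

8.7 mg/L

f = (1/2)^(τ/t½) = (1/2)^(88/44) ≈ 0.2500.
C₀ = D/Vd = 2080/80 ≈ 26.000 mg/L.
Before the 6th dose, 5 doses have been given. Superposition: Cmin = C₀·(f + f² + … + f^5).
≈ 26.000 × (0.2500 + 0.0625 + 0.0156 + 0.0039 + 0.0010) ≈ 26.000 × 0.3330 ≈ 8.658 mg/L.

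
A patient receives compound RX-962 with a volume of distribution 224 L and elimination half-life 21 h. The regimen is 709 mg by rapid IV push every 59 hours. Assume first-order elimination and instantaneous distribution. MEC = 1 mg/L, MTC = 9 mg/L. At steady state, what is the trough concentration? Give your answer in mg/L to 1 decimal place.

0.5 mg/L

τ/t½ = 59/21 ≈ 2.8095, so fraction remaining f = (1/2)^(59/21) ≈ 0.1426.
Each bolus raises the concentration by D/Vd = 709/224 ≈ 3.165 mg/L.
Steady-state trough Cmin,ss = C₀·f/(1−f) ≈ 3.165 × 0.1426/0.8574 ≈ 0.526 mg/L.
Trough 0.5 mg/L vs MEC 1 mg/L: subtherapeutic.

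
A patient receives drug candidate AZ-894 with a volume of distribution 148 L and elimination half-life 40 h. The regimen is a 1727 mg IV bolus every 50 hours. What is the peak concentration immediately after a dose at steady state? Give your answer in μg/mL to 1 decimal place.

k = ln2/t½ = ln2/40 ≈ 0.017329 h⁻¹; fraction remaining f = e^(−kτ) = e^(−0.017329×50) ≈ 0.4204.
At steady state, accumulation factor R = 1/(1 − e^(−kτ)) ≈ 1.7253.
Each bolus raises the concentration by D/Vd = 1727/148 ≈ 11.669 μg/mL.
Steady-state peak Cmax,ss = C₀·R ≈ 11.669 × 1.7253 ≈ 20.133 μg/mL.

20.1 μg/mL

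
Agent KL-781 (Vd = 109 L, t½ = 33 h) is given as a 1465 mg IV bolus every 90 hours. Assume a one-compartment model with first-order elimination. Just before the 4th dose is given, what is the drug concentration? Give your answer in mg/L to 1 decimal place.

f = (1/2)^(τ/t½) = (1/2)^(90/33) ≈ 0.1510.
C₀ = D/Vd = 1465/109 ≈ 13.440 mg/L.
Before the 4th dose, 3 doses have been given. Superposition: Cmin = C₀·(f + f² + … + f^3).
≈ 13.440 × (0.1510 + 0.0228 + 0.0034) ≈ 13.440 × 0.1772 ≈ 2.382 mg/L.

2.4 mg/L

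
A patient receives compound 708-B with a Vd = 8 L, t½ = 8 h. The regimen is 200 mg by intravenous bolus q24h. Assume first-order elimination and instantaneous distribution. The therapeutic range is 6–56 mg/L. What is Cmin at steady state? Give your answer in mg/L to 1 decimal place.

The dosing interval is 3 half-lives, so f = 2^(−3) = 0.125.
At steady state, R = 1/(1 − 0.125) = 8/7.
Single-dose peak C₀ = D/Vd = 200/8 = 25 mg/L.
Steady-state peak Cmax,ss = C₀·R = 25 × 8/7 ≈ 28.571 mg/L.
Steady-state trough Cmin,ss = Cmax,ss·f ≈ 28.571 × 0.125 ≈ 3.571 mg/L.
Trough 3.6 mg/L vs MEC 6 mg/L: subtherapeutic.

3.6 mg/L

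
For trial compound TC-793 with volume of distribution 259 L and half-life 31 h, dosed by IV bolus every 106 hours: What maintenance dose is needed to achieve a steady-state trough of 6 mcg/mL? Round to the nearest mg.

τ/t½ = 106/31 ≈ 3.4194, so f = (1/2)^(106/31) ≈ 0.093470.
Cmin,ss = (D/Vd)·f/(1−f), so D = Cmin,ss·Vd·(1−f)/f.
D = 6 × 259 × (1−f)/f ≈ 6 × 259 × 9.69862 ≈ 15071.66 mg.

15072 mg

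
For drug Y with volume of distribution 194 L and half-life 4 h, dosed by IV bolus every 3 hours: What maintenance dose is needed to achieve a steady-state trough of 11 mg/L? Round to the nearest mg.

1455 mg

τ/t½ = 3/4 ≈ 0.75, so f = (1/2)^(3/4) ≈ 0.594604.
Cmin,ss = (D/Vd)·f/(1−f), so D = Cmin,ss·Vd·(1−f)/f.
D = 11 × 194 × (1−f)/f ≈ 11 × 194 × 0.68179 ≈ 1454.94 mg.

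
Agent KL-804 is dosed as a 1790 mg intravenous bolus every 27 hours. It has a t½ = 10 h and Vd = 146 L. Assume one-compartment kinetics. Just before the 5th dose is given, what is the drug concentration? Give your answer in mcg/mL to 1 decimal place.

f = (1/2)^(τ/t½) = (1/2)^(27/10) ≈ 0.1539.
C₀ = D/Vd = 1790/146 ≈ 12.260 mcg/mL.
Before the 5th dose, 4 doses have been given. Superposition: Cmin = C₀·(f + f² + … + f^4).
≈ 12.260 × (0.1539 + 0.0237 + 0.0036 + 0.0006) ≈ 12.260 × 0.1818 ≈ 2.229 mcg/mL.

2.2 mcg/mL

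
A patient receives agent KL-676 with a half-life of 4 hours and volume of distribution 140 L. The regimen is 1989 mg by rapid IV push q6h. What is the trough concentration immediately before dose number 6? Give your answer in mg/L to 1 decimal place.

f = (1/2)^(τ/t½) = (1/2)^(6/4) ≈ 0.3536.
C₀ = D/Vd = 1989/140 ≈ 14.207 mg/L.
Before the 6th dose, 5 doses have been given. Superposition: Cmin = C₀·(f + f² + … + f^5).
≈ 14.207 × (0.3536 + 0.1250 + 0.0442 + 0.0156 + 0.0055) ≈ 14.207 × 0.5439 ≈ 7.727 mg/L.

7.7 mg/L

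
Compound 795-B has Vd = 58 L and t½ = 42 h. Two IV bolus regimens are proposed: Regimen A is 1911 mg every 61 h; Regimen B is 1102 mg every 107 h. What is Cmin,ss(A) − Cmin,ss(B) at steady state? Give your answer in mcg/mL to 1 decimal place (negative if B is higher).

15.1 mcg/mL

Regimen A: f = (1/2)^(61/42) ≈ 0.3654; Cmin,ss = (1911/58)·f/(1−f) ≈ 18.971 mcg/mL.
Regimen B: f = (1/2)^(107/42) ≈ 0.1710; Cmin,ss = (1102/58)·f/(1−f) ≈ 3.919 mcg/mL.
Difference ≈ 18.971 − 3.919 ≈ 15.052 mcg/mL.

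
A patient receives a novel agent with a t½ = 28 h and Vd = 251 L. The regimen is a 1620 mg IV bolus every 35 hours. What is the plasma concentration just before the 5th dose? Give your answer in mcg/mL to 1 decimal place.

4.5 mcg/mL

f = (1/2)^(τ/t½) = (1/2)^(35/28) ≈ 0.4204.
C₀ = D/Vd = 1620/251 ≈ 6.454 mcg/mL.
Before the 5th dose, 4 doses have been given. Superposition: Cmin = C₀·(f + f² + … + f^4).
≈ 6.454 × (0.4204 + 0.1767 + 0.0743 + 0.0312) ≈ 6.454 × 0.7026 ≈ 4.535 mcg/mL.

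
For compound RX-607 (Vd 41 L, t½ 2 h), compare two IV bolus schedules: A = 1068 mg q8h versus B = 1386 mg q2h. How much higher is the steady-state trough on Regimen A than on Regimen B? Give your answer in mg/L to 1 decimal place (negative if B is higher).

-32.1 mg/L

Regimen A: f = (1/2)^(8/2) ≈ 0.0625; Cmin,ss = (1068/41)·f/(1−f) ≈ 1.737 mg/L.
Regimen B: f = (1/2)^(2/2) ≈ 0.5000; Cmin,ss = (1386/41)·f/(1−f) ≈ 33.805 mg/L.
Difference ≈ 1.737 − 33.805 ≈ -32.068 mg/L.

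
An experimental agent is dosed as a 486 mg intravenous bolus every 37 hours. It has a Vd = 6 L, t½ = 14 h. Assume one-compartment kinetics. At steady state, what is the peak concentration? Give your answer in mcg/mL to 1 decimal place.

k = ln2/t½ = ln2/14 ≈ 0.049511 h⁻¹; fraction remaining f = e^(−kτ) = e^(−0.049511×37) ≈ 0.1601.
Accumulation ratio R = 1/(1 − f) ≈ 1/0.8399 ≈ 1.1906.
Single-dose peak C₀ = D/Vd = 486/6 ≈ 81.000 mcg/mL.
Steady-state peak Cmax,ss = C₀·R ≈ 81.000 × 1.1906 ≈ 96.439 mcg/mL.

96.4 mcg/mL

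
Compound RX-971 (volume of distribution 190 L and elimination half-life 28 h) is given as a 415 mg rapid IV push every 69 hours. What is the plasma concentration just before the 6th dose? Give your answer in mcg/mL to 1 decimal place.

0.5 mcg/mL

f = (1/2)^(τ/t½) = (1/2)^(69/28) ≈ 0.1812.
C₀ = D/Vd = 415/190 ≈ 2.184 mcg/mL.
Before the 6th dose, 5 doses have been given. Superposition: Cmin = C₀·(f + f² + … + f^5).
≈ 2.184 × (0.1812 + 0.0328 + 0.0059 + 0.0011 + 0.0002) ≈ 2.184 × 0.2212 ≈ 0.483 mcg/mL.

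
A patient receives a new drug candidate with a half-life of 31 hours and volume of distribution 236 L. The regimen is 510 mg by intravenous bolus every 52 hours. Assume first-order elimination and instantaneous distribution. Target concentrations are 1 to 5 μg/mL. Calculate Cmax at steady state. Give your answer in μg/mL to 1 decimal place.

3.1 μg/mL

τ/t½ = 52/31 ≈ 1.6774, so fraction remaining f = (1/2)^(52/31) ≈ 0.3126.
At steady state, accumulation factor R = 1/(1 − e^(−kτ)) ≈ 1.4548.
Each bolus raises the concentration by D/Vd = 510/236 ≈ 2.161 μg/mL.
Steady-state peak Cmax,ss = C₀·R ≈ 2.161 × 1.4548 ≈ 3.144 μg/mL.
Peak 3.1 μg/mL vs MTC 5 μg/mL: below toxic threshold.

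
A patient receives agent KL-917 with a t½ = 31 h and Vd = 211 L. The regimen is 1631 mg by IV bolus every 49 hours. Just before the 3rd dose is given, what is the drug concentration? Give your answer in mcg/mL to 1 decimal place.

3.4 mcg/mL

f = (1/2)^(τ/t½) = (1/2)^(49/31) ≈ 0.3343.
C₀ = D/Vd = 1631/211 ≈ 7.730 mcg/mL.
Before the 3rd dose, 2 doses have been given. Superposition: Cmin = C₀·(f + f²).
≈ 7.730 × (0.3343 + 0.1118) ≈ 7.730 × 0.4461 ≈ 3.448 mcg/mL.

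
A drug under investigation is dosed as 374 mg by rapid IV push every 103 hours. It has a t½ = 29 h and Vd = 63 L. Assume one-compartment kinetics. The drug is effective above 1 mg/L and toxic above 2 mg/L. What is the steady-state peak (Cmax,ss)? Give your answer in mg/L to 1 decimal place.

Over one 103-h interval, 103/29 ≈ 3.5517 half-lives elapse, leaving f ≈ 0.0853 of each dose.
Accumulation ratio R = 1/(1 − f) ≈ 1/0.9147 ≈ 1.0933.
Each bolus raises the concentration by D/Vd = 374/63 ≈ 5.937 mg/L.
Steady-state peak Cmax,ss = C₀·R ≈ 5.937 × 1.0933 ≈ 6.491 mg/L.
Peak 6.5 mg/L vs MTC 2 mg/L: exceeds toxic threshold.

6.5 mg/L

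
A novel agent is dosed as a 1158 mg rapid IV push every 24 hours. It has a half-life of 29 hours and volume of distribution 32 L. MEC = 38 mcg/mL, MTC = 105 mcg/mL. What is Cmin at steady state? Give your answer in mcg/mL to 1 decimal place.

46.7 mcg/mL

Over one 24-h interval, 24/29 ≈ 0.82759 half-lives elapse, leaving f ≈ 0.5635 of each dose.
Each bolus raises the concentration by D/Vd = 1158/32 ≈ 36.188 mcg/mL.
Steady-state trough Cmin,ss = C₀·f/(1−f) ≈ 36.188 × 0.5635/0.4365 ≈ 46.717 mcg/mL.
Trough 46.7 mcg/mL vs MEC 38 mcg/mL: adequate.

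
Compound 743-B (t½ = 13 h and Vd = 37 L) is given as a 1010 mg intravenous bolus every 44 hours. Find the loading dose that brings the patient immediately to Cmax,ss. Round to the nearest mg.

1117 mg

f = (1/2)^(44/13) ≈ 0.095748; accumulation ratio R = 1/(1−f) ≈ 1.10589.
Loading dose to hit Cmax,ss on first dose: D_load = D_maint·R ≈ 1010 × 1.10589 ≈ 1116.95 mg.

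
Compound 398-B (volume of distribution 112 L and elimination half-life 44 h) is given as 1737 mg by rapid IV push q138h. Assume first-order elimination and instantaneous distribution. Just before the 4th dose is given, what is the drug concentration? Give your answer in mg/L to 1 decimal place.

f = (1/2)^(τ/t½) = (1/2)^(138/44) ≈ 0.1137.
C₀ = D/Vd = 1737/112 ≈ 15.509 mg/L.
Before the 4th dose, 3 doses have been given. Superposition: Cmin = C₀·(f + f² + … + f^3).
≈ 15.509 × (0.1137 + 0.0129 + 0.0015) ≈ 15.509 × 0.1281 ≈ 1.987 mg/L.

2.0 mg/L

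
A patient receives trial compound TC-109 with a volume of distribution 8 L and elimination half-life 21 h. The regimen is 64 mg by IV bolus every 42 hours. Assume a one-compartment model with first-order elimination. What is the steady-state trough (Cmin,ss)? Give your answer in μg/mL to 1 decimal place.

2.7 μg/mL

The dosing interval is 2 half-lives, so f = 2^(−2) = 0.25.
At steady state, R = 1/(1 − 0.25) = 4/3.
Single-dose peak C₀ = D/Vd = 64/8 = 8 μg/mL.
Steady-state peak Cmax,ss = C₀·R = 8 × 4/3 ≈ 10.667 μg/mL.
Steady-state trough Cmin,ss = Cmax,ss·f ≈ 10.667 × 0.25 ≈ 2.667 μg/mL.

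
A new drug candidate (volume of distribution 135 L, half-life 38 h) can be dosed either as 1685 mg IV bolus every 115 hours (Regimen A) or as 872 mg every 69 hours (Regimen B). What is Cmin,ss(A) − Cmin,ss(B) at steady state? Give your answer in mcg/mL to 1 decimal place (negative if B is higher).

-0.8 mcg/mL

Regimen A: f = (1/2)^(115/38) ≈ 0.1227; Cmin,ss = (1685/135)·f/(1−f) ≈ 1.746 mcg/mL.
Regimen B: f = (1/2)^(69/38) ≈ 0.2840; Cmin,ss = (872/135)·f/(1−f) ≈ 2.562 mcg/mL.
Difference ≈ 1.746 − 2.562 ≈ -0.816 mcg/mL.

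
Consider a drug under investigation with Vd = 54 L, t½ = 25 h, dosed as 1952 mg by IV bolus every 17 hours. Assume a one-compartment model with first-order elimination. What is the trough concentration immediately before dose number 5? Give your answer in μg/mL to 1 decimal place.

50.9 μg/mL

f = (1/2)^(τ/t½) = (1/2)^(17/25) ≈ 0.6242.
C₀ = D/Vd = 1952/54 ≈ 36.148 μg/mL.
Before the 5th dose, 4 doses have been given. Superposition: Cmin = C₀·(f + f² + … + f^4).
≈ 36.148 × (0.6242 + 0.3896 + 0.2432 + 0.1518) ≈ 36.148 × 1.4088 ≈ 50.925 μg/mL.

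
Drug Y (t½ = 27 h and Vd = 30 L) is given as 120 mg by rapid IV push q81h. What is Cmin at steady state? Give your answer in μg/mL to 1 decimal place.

τ = 81 h = 3 half-lives, so f = (1/2)^3 = 0.125.
At steady state, R = 1/(1 − 0.125) = 8/7.
Single-dose peak C₀ = D/Vd = 120/30 = 4 μg/mL.
Steady-state peak Cmax,ss = C₀·R = 4 × 8/7 ≈ 4.571 μg/mL.
Steady-state trough Cmin,ss = Cmax,ss·f ≈ 4.571 × 0.125 ≈ 0.571 μg/mL.

0.6 μg/mL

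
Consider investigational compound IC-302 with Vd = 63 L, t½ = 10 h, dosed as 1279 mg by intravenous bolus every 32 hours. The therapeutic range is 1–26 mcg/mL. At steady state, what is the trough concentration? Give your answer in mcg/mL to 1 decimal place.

2.5 mcg/mL

k = ln2/t½ = ln2/10 ≈ 0.069315 h⁻¹; fraction remaining f = e^(−kτ) = e^(−0.069315×32) ≈ 0.1088.
At steady state, accumulation factor R = 1/(1 − e^(−kτ)) ≈ 1.1221.
Each bolus raises the concentration by D/Vd = 1279/63 ≈ 20.302 mcg/mL.
Cmax,ss = C₀/(1 − f) ≈ 20.302/0.8912 ≈ 22.781 mcg/mL.
One interval later, Cmin,ss = Cmax,ss·e^(−kτ) ≈ 22.781 × 0.1088 ≈ 2.479 mcg/mL.
Trough 2.5 mcg/mL vs MEC 1 mcg/mL: adequate.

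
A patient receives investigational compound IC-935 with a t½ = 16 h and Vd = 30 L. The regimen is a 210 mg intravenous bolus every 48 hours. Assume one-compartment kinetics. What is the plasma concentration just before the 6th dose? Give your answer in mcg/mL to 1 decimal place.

1.0 mcg/mL

f = (1/2)^(τ/t½) = (1/2)^(48/16) ≈ 0.1250.
C₀ = D/Vd = 210/30 ≈ 7.000 mcg/mL.
Before the 6th dose, 5 doses have been given. Superposition: Cmin = C₀·(f + f² + … + f^5).
≈ 7.000 × (0.1250 + 0.0156 + 0.0020 + 0.0002 + 0.0000) ≈ 7.000 × 0.1428 ≈ 1.000 mcg/mL.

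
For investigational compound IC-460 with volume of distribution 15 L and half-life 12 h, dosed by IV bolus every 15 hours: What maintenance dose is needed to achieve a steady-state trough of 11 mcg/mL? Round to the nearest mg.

τ/t½ = 15/12 ≈ 1.25, so f = (1/2)^(15/12) ≈ 0.420448.
Cmin,ss = (D/Vd)·f/(1−f), so D = Cmin,ss·Vd·(1−f)/f.
D = 11 × 15 × (1−f)/f ≈ 11 × 15 × 1.37842 ≈ 227.44 mg.

227 mg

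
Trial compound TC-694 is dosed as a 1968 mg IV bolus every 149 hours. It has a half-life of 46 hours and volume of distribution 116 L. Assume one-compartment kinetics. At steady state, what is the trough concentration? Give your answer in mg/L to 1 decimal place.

k = ln2/t½ = ln2/46 ≈ 0.015068 h⁻¹; fraction remaining f = e^(−kτ) = e^(−0.015068×149) ≈ 0.1059.
At steady state, accumulation factor R = 1/(1 − e^(−kτ)) ≈ 1.1184.
Each bolus raises the concentration by D/Vd = 1968/116 ≈ 16.966 mg/L.
Cmax,ss = C₀/(1 − f) ≈ 16.966/0.8941 ≈ 18.976 mg/L.
One interval later, Cmin,ss = Cmax,ss·e^(−kτ) ≈ 18.976 × 0.1059 ≈ 2.010 mg/L.

2.0 mg/L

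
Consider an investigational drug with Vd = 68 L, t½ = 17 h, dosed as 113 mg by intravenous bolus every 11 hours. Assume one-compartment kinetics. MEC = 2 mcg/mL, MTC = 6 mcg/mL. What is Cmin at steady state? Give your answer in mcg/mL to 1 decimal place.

k = ln2/t½ = ln2/17 ≈ 0.040773 h⁻¹; fraction remaining f = e^(−kτ) = e^(−0.040773×11) ≈ 0.6386.
At steady state, accumulation factor R = 1/(1 − e^(−kτ)) ≈ 2.7670.
Single-dose peak C₀ = D/Vd = 113/68 ≈ 1.662 mcg/mL.
Cmax,ss = C₀/(1 − f) ≈ 1.662/0.3614 ≈ 4.599 mcg/mL.
Steady-state trough Cmin,ss = Cmax,ss·f ≈ 4.599 × 0.6386 ≈ 2.937 mcg/mL.
Trough 2.9 mcg/mL vs MEC 2 mcg/mL: adequate.

2.9 mcg/mL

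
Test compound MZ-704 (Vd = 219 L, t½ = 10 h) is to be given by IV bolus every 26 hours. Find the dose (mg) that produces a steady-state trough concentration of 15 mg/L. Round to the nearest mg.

16632 mg

τ/t½ = 26/10 ≈ 2.6, so f = (1/2)^(26/10) ≈ 0.164938.
Cmin,ss = (D/Vd)·f/(1−f), so D = Cmin,ss·Vd·(1−f)/f.
D = 15 × 219 × (1−f)/f ≈ 15 × 219 × 5.06288 ≈ 16631.56 mg.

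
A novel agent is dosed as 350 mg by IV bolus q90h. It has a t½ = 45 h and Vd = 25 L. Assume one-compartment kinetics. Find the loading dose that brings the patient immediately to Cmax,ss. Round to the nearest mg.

f = (1/2)^(90/45) ≈ 0.250000; accumulation ratio R = 1/(1−f) ≈ 1.33333.
Loading dose to hit Cmax,ss on first dose: D_load = D_maint·R ≈ 350 × 1.33333 ≈ 466.67 mg.

467 mg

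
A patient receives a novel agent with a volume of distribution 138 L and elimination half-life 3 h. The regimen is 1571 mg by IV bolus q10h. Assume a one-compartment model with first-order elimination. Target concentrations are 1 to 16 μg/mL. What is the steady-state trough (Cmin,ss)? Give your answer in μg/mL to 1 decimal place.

τ/t½ = 10/3 ≈ 3.3333, so fraction remaining f = (1/2)^(10/3) ≈ 0.0992.
Single-dose peak C₀ = D/Vd = 1571/138 ≈ 11.384 μg/mL.
Steady-state trough Cmin,ss = C₀·f/(1−f) ≈ 11.384 × 0.0992/0.9008 ≈ 1.254 μg/mL.
Trough 1.3 μg/mL vs MEC 1 μg/mL: adequate.

1.3 μg/mL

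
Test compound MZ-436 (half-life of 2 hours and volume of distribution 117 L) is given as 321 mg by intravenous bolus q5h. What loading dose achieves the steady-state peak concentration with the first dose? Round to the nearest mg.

390 mg

f = (1/2)^(5/2) ≈ 0.176777; accumulation ratio R = 1/(1−f) ≈ 1.21474.
Loading dose to hit Cmax,ss on first dose: D_load = D_maint·R ≈ 321 × 1.21474 ≈ 389.93 mg.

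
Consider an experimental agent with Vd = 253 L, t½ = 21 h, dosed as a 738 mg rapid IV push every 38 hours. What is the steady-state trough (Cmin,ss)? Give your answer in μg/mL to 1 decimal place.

1.2 μg/mL

Over one 38-h interval, 38/21 ≈ 1.8095 half-lives elapse, leaving f ≈ 0.2853 of each dose.
Single-dose peak C₀ = D/Vd = 738/253 ≈ 2.917 μg/mL.
Steady-state trough Cmin,ss = C₀·f/(1−f) ≈ 2.917 × 0.2853/0.7147 ≈ 1.164 μg/mL.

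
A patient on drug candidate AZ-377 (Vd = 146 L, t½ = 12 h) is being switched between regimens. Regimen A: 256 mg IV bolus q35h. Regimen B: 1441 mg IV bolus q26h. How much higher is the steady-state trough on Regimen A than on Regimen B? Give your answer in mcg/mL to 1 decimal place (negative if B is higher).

Regimen A: f = (1/2)^(35/12) ≈ 0.1324; Cmin,ss = (256/146)·f/(1−f) ≈ 0.268 mcg/mL.
Regimen B: f = (1/2)^(26/12) ≈ 0.2227; Cmin,ss = (1441/146)·f/(1−f) ≈ 2.828 mcg/mL.
Difference ≈ 0.268 − 2.828 ≈ -2.560 mcg/mL.

-2.6 mcg/mL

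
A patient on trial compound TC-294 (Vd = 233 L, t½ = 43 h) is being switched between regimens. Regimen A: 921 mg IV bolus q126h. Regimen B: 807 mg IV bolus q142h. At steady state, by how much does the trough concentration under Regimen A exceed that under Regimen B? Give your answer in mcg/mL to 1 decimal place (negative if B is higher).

Regimen A: f = (1/2)^(126/43) ≈ 0.1312; Cmin,ss = (921/233)·f/(1−f) ≈ 0.597 mcg/mL.
Regimen B: f = (1/2)^(142/43) ≈ 0.1014; Cmin,ss = (807/233)·f/(1−f) ≈ 0.391 mcg/mL.
Difference ≈ 0.597 − 0.391 ≈ 0.206 mcg/mL.

0.2 mcg/mL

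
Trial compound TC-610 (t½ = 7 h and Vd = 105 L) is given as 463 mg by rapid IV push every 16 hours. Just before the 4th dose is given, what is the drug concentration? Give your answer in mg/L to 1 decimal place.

f = (1/2)^(τ/t½) = (1/2)^(16/7) ≈ 0.2051.
C₀ = D/Vd = 463/105 ≈ 4.410 mg/L.
Before the 4th dose, 3 doses have been given. Superposition: Cmin = C₀·(f + f² + … + f^3).
≈ 4.410 × (0.2051 + 0.0421 + 0.0086) ≈ 4.410 × 0.2558 ≈ 1.128 mg/L.

1.1 mg/L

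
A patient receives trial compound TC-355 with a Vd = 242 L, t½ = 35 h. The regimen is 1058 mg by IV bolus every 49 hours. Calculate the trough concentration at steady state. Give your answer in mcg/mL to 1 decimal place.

τ/t½ = 49/35 ≈ 1.4, so fraction remaining f = (1/2)^(49/35) ≈ 0.3789.
At steady state, accumulation factor R = 1/(1 − e^(−kτ)) ≈ 1.6100.
Each bolus raises the concentration by D/Vd = 1058/242 ≈ 4.372 mcg/mL.
Steady-state peak Cmax,ss = C₀·R ≈ 4.372 × 1.6100 ≈ 7.039 mcg/mL.
One interval later, Cmin,ss = Cmax,ss·e^(−kτ) ≈ 7.039 × 0.3789 ≈ 2.667 mcg/mL.

2.7 mcg/mL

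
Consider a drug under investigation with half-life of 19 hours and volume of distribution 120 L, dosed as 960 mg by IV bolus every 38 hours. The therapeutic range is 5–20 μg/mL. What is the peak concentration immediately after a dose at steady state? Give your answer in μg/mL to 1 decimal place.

τ = 38 h = 2 half-lives, so f = (1/2)^2 = 0.25.
At steady state, R = 1/(1 − 0.25) = 4/3.
Single-dose peak C₀ = D/Vd = 960/120 = 8 μg/mL.
Steady-state peak Cmax,ss = C₀·R = 8 × 4/3 ≈ 10.667 μg/mL.
Peak 10.7 μg/mL vs MTC 20 μg/mL: below toxic threshold.

10.7 μg/mL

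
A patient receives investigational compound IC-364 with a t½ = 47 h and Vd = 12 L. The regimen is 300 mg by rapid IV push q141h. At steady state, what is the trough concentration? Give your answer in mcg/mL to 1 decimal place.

The dosing interval is 3 half-lives, so f = 2^(−3) = 0.125.
Accumulation ratio R = 1/(1 − f) = 1/0.875 = 8/7.
Single-dose peak C₀ = D/Vd = 300/12 = 25 mcg/mL.
Steady-state peak Cmax,ss = C₀·R = 25 × 8/7 ≈ 28.571 mcg/mL.
Steady-state trough Cmin,ss = Cmax,ss·f ≈ 28.571 × 0.125 ≈ 3.571 mcg/mL.

3.6 mcg/mL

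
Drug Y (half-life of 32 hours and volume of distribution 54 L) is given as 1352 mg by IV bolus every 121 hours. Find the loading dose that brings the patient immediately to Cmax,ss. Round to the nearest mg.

f = (1/2)^(121/32) ≈ 0.072733; accumulation ratio R = 1/(1−f) ≈ 1.07844.
Loading dose to hit Cmax,ss on first dose: D_load = D_maint·R ≈ 1352 × 1.07844 ≈ 1458.05 mg.

1458 mg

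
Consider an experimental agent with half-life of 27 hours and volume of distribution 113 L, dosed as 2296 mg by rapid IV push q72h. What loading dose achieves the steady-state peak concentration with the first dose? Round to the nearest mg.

2725 mg

f = (1/2)^(72/27) ≈ 0.157490; accumulation ratio R = 1/(1−f) ≈ 1.18693.
Loading dose to hit Cmax,ss on first dose: D_load = D_maint·R ≈ 2296 × 1.18693 ≈ 2725.19 mg.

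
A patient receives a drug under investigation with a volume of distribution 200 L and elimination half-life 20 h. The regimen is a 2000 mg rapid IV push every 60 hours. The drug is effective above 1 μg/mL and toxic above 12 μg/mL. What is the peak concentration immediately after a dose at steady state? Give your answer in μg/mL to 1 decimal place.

The dosing interval is 3 half-lives, so f = 2^(−3) = 0.125.
At steady state, R = 1/(1 − 0.125) = 8/7.
Single-dose peak C₀ = D/Vd = 2000/200 = 10 μg/mL.
Steady-state peak Cmax,ss = C₀·R = 10 × 8/7 ≈ 11.429 μg/mL.
Peak 11.4 μg/mL vs MTC 12 μg/mL: below toxic threshold.

11.4 μg/mL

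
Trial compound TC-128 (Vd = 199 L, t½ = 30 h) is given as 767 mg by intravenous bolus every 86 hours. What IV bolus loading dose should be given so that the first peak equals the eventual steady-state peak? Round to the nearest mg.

f = (1/2)^(86/30) ≈ 0.137103; accumulation ratio R = 1/(1−f) ≈ 1.15889.
Loading dose to hit Cmax,ss on first dose: D_load = D_maint·R ≈ 767 × 1.15889 ≈ 888.87 mg.

889 mg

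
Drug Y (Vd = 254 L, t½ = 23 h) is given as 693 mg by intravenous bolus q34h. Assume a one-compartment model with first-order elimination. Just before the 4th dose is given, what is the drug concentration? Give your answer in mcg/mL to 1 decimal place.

1.5 mcg/mL

f = (1/2)^(τ/t½) = (1/2)^(34/23) ≈ 0.3589.
C₀ = D/Vd = 693/254 ≈ 2.728 mcg/mL.
Before the 4th dose, 3 doses have been given. Superposition: Cmin = C₀·(f + f² + … + f^3).
≈ 2.728 × (0.3589 + 0.1288 + 0.0462) ≈ 2.728 × 0.5339 ≈ 1.456 mcg/mL.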